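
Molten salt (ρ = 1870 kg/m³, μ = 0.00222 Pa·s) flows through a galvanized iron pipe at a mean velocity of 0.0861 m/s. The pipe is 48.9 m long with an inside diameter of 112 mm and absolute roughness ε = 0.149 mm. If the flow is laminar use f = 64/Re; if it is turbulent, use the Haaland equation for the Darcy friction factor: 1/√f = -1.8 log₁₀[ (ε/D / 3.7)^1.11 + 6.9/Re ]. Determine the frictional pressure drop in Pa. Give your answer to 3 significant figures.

ΔP ≈ 104 Pa

Reynolds number Re = ρVD/μ = 1870 · 0.0861 · 0.112 / 0.00222 = 8123.
Re > 4000 → turbulent. Relative roughness ε/D = 0.000149/0.112 = 0.00133. Haaland: 1/√f = -1.8 log₁₀[(0.00133/3.7)^1.11 + 6.9/8123] = -1.8 log₁₀[0.00015 + 0.000849] = 5.4, so f = 0.03429.
Darcy-Weisbach: ΔP = f(L/D)(ρV²/2) = 0.03429·(48.9/0.112)·(1870·0.0861²/2) = 0.03429·436.6·6.931 = 103.8 Pa.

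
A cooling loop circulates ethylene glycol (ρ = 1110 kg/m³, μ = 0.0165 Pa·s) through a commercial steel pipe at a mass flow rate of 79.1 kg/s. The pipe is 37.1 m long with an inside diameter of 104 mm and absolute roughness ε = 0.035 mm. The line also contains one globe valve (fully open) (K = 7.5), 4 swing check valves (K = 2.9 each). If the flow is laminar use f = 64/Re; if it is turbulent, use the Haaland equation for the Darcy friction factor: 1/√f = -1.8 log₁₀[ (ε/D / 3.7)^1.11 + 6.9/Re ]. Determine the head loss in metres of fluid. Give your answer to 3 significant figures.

A = πD²/4 = π(0.104)²/4 = 0.008495 m²; mean velocity V = ṁ/(ρA) = 79.1/(1110 · 0.008495) = 8.389 m/s.
Reynolds number Re = ρVD/μ = 1110 · 8.389 · 0.104 / 0.0165 = 5.869e+04.
Re > 4000 → turbulent. Relative roughness ε/D = 3.5e-05/0.104 = 0.000337. Haaland: 1/√f = -1.8 log₁₀[(0.000337/3.7)^1.11 + 6.9/5.869e+04] = -1.8 log₁₀[3.27e-05 + 0.000118] = 6.882, so f = 0.02112.
Total minor-loss coefficient ΣK = 1·7.5 + 4·2.9 = 19.1.
ΔP = [f·L/D + ΣK]·(ρV²/2) = [0.02112·37.1/0.104 + 19.1]·(1110·8.389²/2) = [7.533 + 19.1]·3.906e+04 = 1.04e+06 Pa.
Head loss h_f = ΔP/(ρg) = 1.04e+06/(1110·9.81) = 95.5 m.

h_f ≈ 95.5 m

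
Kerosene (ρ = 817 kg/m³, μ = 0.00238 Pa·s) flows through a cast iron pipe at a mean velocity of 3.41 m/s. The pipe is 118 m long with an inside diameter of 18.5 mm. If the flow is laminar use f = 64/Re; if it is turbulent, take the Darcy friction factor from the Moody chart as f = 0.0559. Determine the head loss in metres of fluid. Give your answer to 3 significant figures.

Reynolds number Re = ρVD/μ = 817 · 3.41 · 0.0185 / 0.00238 = 2.166e+04.
Re > 4000 → turbulent; use the Moody-chart value f = 0.0559.
Darcy-Weisbach: ΔP = f(L/D)(ρV²/2) = 0.0559·(118/0.0185)·(817·3.41²/2) = 0.0559·6378·4750 = 1.694e+06 Pa.
Head loss h_f = ΔP/(ρg) = 1.694e+06/(817·9.81) = 211 m.

h_f ≈ 211 m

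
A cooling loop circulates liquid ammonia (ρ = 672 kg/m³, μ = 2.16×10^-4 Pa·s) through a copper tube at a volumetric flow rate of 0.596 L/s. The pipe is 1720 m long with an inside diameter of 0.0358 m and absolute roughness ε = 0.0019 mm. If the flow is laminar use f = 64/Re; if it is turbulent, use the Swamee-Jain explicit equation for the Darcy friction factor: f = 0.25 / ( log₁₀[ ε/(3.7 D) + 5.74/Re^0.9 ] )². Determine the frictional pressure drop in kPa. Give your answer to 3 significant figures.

Q = 0.596 L/s = 0.596/1000 = 0.000596 m³/s.
Cross-sectional area A = πD²/4 = π(0.0358)²/4 = 0.001007 m²; mean velocity V = Q/A = 0.000596/0.001007 = 0.5921 m/s.
Reynolds number Re = ρVD/μ = 672 · 0.5921 · 0.0358 / 0.000216 = 6.595e+04.
Re > 4000 → turbulent. Relative roughness ε/D = 1.9e-06/0.0358 = 5.31e-05. Swamee-Jain: f = 0.25/(log₁₀[5.31e-05/3.7 + 5.74/6.595e+04^0.9])² = 0.25/(log₁₀[1.43e-05 + 0.000264])² = 0.25/(-3.555)² = 0.01978.
Darcy-Weisbach: ΔP = f(L/D)(ρV²/2) = 0.01978·(1720/0.0358)·(672·0.5921²/2) = 0.01978·4.804e+04·117.8 = 1.119e+05 Pa.
ΔP = 1.119e+05 Pa = 112 kPa.

ΔP ≈ 112 kPa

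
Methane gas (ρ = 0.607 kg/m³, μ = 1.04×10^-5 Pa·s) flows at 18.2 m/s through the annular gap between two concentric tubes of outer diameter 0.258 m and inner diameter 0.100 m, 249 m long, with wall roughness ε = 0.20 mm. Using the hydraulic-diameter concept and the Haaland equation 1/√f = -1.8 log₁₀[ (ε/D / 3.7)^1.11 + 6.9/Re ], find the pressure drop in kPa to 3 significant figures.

ΔP ≈ 3.50 kPa

Hydraulic diameter D_h = 4A/P = D_o - D_i = 0.258 - 0.1 = 0.158 m.
Re = ρVD_h/μ = 0.607·18.2·0.158/1.04e-05 = 1.678e+05.
ε/D_h = 0.0002/0.158 = 0.00127; Haaland gives 1/√f = -1.8 log₁₀[0.000142+4.11e-05] = 6.726, so f = 0.0221.
ΔP = f(L/D_h)(ρV²/2) = 0.0221·249/0.158·100.5 = 3502 Pa.
ΔP = 3.50 kPa.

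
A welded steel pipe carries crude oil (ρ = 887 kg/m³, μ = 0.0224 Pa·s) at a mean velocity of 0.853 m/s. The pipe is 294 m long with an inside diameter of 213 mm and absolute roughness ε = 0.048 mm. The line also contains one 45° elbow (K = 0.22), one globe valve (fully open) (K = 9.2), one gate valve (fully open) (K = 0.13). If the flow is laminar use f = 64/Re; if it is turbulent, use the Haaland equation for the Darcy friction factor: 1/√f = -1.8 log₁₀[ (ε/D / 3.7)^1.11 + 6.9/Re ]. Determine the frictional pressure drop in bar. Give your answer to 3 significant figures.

ΔP ≈ 0.183 bar

Reynolds number Re = ρVD/μ = 887 · 0.853 · 0.213 / 0.0224 = 7195.
Re > 4000 → turbulent. Relative roughness ε/D = 4.8e-05/0.213 = 0.000225. Haaland: 1/√f = -1.8 log₁₀[(0.000225/3.7)^1.11 + 6.9/7195] = -1.8 log₁₀[2.09e-05 + 0.000959] = 5.416, so f = 0.03409.
Total minor-loss coefficient ΣK = 1·0.22 + 1·9.2 + 1·0.13 = 9.55.
ΔP = [f·L/D + ΣK]·(ρV²/2) = [0.03409·294/0.213 + 9.55]·(887·0.853²/2) = [47.06 + 9.55]·322.7 = 1.827e+04 Pa.
ΔP = 1.827e+04 Pa = 0.183 bar.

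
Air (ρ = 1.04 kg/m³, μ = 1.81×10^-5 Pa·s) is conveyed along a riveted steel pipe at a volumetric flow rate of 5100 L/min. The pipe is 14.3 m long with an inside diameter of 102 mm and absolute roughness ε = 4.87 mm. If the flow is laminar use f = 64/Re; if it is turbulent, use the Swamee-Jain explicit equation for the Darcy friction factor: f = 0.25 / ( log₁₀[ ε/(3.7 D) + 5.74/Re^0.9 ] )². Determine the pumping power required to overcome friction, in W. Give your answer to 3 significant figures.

Q = 5100 L/min = 5100/60000 = 0.085 m³/s.
Cross-sectional area A = πD²/4 = π(0.102)²/4 = 0.008171 m²; mean velocity V = Q/A = 0.085/0.008171 = 10.4 m/s.
Reynolds number Re = ρVD/μ = 1.04 · 10.4 · 0.102 / 1.81e-05 = 6.097e+04.
Re > 4000 → turbulent. Relative roughness ε/D = 0.00487/0.102 = 0.0477. Swamee-Jain: f = 0.25/(log₁₀[0.0477/3.7 + 5.74/6.097e+04^0.9])² = 0.25/(log₁₀[0.0129 + 0.000283])² = 0.25/(-1.88)² = 0.07075.
Darcy-Weisbach: ΔP = f(L/D)(ρV²/2) = 0.07075·(14.3/0.102)·(1.04·10.4²/2) = 0.07075·140.2·56.27 = 558.1 Pa.
Pumping power P = QΔP = 0.085·558.1 = 47.44 W = 47.4 W.

P ≈ 47.4 W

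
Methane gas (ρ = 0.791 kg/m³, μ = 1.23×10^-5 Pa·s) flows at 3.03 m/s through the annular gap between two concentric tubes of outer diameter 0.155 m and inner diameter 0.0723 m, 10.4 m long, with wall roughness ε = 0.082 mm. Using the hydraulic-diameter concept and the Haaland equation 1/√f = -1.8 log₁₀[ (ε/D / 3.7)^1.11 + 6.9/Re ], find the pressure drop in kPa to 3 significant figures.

ΔP ≈ 0.0132 kPa

Hydraulic diameter D_h = 4A/P = D_o - D_i = 0.155 - 0.0723 = 0.0827 m.
Re = ρVD_h/μ = 0.791·3.03·0.0827/1.23e-05 = 1.611e+04.
ε/D_h = 8.2e-05/0.0827 = 0.000992; Haaland gives 1/√f = -1.8 log₁₀[0.000108+0.000428] = 5.887, so f = 0.02886.
ΔP = f(L/D_h)(ρV²/2) = 0.02886·10.4/0.0827·3.631 = 13.18 Pa.
ΔP = 0.0132 kPa.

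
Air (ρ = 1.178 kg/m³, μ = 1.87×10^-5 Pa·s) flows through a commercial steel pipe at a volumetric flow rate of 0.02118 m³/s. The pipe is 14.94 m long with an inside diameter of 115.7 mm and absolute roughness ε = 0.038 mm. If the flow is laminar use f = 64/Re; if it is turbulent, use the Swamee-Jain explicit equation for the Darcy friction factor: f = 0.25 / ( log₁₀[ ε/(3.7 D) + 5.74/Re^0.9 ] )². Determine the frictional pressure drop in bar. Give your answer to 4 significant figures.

Cross-sectional area A = πD²/4 = π(0.1157)²/4 = 0.01051 m²; mean velocity V = Q/A = 0.02118/0.01051 = 2.015 m/s.
Reynolds number Re = ρVD/μ = 1.178 · 2.015 · 0.1157 / 1.87e-05 = 1.468e+04.
Re > 4000 → turbulent. Relative roughness ε/D = 3.8e-05/0.1157 = 0.000328. Swamee-Jain: f = 0.25/(log₁₀[0.000328/3.7 + 5.74/1.468e+04^0.9])² = 0.25/(log₁₀[8.88e-05 + 0.00102])² = 0.25/(-2.955)² = 0.02863.
Darcy-Weisbach: ΔP = f(L/D)(ρV²/2) = 0.02863·(14.94/0.1157)·(1.178·2.015²/2) = 0.02863·129.1·2.39 = 8.837 Pa.
ΔP = 8.837 Pa = 8.837×10^-5 bar.

ΔP ≈ 8.837×10^-5 bar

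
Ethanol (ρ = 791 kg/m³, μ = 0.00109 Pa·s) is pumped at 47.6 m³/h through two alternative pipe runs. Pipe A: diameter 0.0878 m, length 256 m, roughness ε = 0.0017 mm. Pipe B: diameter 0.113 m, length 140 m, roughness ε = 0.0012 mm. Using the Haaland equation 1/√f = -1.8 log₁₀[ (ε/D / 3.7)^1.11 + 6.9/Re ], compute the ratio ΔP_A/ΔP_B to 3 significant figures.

Pipe A: V = Q/A = 0.01322/0.006055 = 2.184 m/s; Re = 1.391e+05; ε/D = 1.94e-05; Haaland → f = 0.01675; ΔP_A = f(L/D)(ρV²/2) = 9.211e+04 Pa.
Pipe B: V = Q/A = 0.01322/0.01003 = 1.318 m/s; Re = 1.081e+05; ε/D = 1.06e-05; Haaland → f = 0.01758; ΔP_B = f(L/D)(ρV²/2) = 1.497e+04 Pa.
ΔP_A/ΔP_B = 9.211e+04/1.497e+04 = 6.15.

ΔP_A/ΔP_B ≈ 6.15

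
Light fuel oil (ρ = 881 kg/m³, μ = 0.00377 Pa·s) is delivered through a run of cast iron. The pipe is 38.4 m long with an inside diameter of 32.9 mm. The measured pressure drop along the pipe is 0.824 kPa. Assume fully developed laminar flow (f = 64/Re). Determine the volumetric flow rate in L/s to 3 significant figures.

Q ≈ 0.164 L/s

For laminar flow, f = 64/Re with Re = ρVD/μ, so Darcy-Weisbach reduces to ΔP = 32μLV/D². Solving for V: V = ΔP·D²/(32μL) = 824·(0.0329)²/(32·0.00377·38.4) = 0.1925 m/s.
Check: Re = ρVD/μ = 881·0.1925·0.0329/0.00377 = 1480 < 2300, so the laminar assumption holds.
Q = V·A = 0.1925·(π/4·0.0329²) = 0.0001637 m³/s = 0.164 L/s.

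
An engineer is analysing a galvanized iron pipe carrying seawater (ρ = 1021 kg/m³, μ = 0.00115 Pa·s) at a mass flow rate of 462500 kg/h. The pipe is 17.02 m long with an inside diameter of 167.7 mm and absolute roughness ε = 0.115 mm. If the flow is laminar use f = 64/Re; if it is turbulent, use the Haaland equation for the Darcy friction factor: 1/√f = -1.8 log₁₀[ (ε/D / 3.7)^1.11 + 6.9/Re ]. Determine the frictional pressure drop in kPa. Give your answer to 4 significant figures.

ṁ = 462500 kg/h = 462500/3600 = 128.5 kg/s.
A = πD²/4 = π(0.1677)²/4 = 0.02209 m²; mean velocity V = ṁ/(ρA) = 128.5/(1021 · 0.02209) = 5.697 m/s.
Reynolds number Re = ρVD/μ = 1021 · 5.697 · 0.1677 / 0.00115 = 8.482e+05.
Re > 4000 → turbulent. Relative roughness ε/D = 0.000115/0.1677 = 0.000686. Haaland: 1/√f = -1.8 log₁₀[(0.000686/3.7)^1.11 + 6.9/8.482e+05] = -1.8 log₁₀[7.2e-05 + 8.14e-06] = 7.373, so f = 0.0184.
Darcy-Weisbach: ΔP = f(L/D)(ρV²/2) = 0.0184·(17.02/0.1677)·(1021·5.697²/2) = 0.0184·101.5·1.657e+04 = 3.093e+04 Pa.
ΔP = 3.093e+04 Pa = 30.93 kPa.

ΔP ≈ 30.93 kPa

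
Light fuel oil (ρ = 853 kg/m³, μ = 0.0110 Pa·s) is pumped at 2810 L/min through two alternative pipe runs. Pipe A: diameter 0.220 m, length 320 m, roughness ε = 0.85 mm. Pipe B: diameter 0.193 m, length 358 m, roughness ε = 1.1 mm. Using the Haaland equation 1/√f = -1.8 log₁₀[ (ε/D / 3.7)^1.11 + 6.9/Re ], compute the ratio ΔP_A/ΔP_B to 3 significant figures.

Pipe A: V = Q/A = 0.04683/0.03801 = 1.232 m/s; Re = 2.102e+04; ε/D = 0.00386; Haaland → f = 0.03239; ΔP_A = f(L/D)(ρV²/2) = 3.05e+04 Pa.
Pipe B: V = Q/A = 0.04683/0.02926 = 1.601 m/s; Re = 2.396e+04; ε/D = 0.0057; Haaland → f = 0.03472; ΔP_B = f(L/D)(ρV²/2) = 7.039e+04 Pa.
ΔP_A/ΔP_B = 3.05e+04/7.039e+04 = 0.433.

ΔP_A/ΔP_B ≈ 0.433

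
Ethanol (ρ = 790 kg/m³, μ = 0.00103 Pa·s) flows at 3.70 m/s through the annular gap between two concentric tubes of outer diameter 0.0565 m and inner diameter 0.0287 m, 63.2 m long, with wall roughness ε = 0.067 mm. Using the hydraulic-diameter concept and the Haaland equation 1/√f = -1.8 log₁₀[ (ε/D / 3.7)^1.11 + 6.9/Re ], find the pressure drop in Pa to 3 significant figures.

ΔP ≈ 324000 Pa

Hydraulic diameter D_h = 4A/P = D_o - D_i = 0.0565 - 0.0287 = 0.0278 m.
Re = ρVD_h/μ = 790·3.7·0.0278/0.00103 = 7.889e+04.
ε/D_h = 6.7e-05/0.0278 = 0.00241; Haaland gives 1/√f = -1.8 log₁₀[0.000291+8.75e-05] = 6.16, so f = 0.02635.
ΔP = f(L/D_h)(ρV²/2) = 0.02635·63.2/0.0278·5408 = 3.239e+05 Pa.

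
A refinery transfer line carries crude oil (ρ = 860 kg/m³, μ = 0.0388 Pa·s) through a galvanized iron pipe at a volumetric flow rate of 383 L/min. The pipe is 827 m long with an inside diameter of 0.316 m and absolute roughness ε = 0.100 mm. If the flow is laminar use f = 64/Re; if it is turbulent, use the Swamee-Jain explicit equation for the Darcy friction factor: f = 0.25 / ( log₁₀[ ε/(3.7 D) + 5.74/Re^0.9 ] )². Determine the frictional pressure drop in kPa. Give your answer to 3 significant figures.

ΔP ≈ 0.837 kPa

Q = 383 L/min = 383/60000 = 0.006383 m³/s.
Cross-sectional area A = πD²/4 = π(0.316)²/4 = 0.07843 m²; mean velocity V = Q/A = 0.006383/0.07843 = 0.08139 m/s.
Reynolds number Re = ρVD/μ = 860 · 0.08139 · 0.316 / 0.0388 = 570.1.
Re < 2300 → laminar flow, so f = 64/Re = 64/570.1 = 0.1123 (the turbulent correlation is not needed).
Darcy-Weisbach: ΔP = f(L/D)(ρV²/2) = 0.1123·(827/0.316)·(860·0.08139²/2) = 0.1123·2617·2.849 = 836.9 Pa.
ΔP = 836.9 Pa = 0.837 kPa.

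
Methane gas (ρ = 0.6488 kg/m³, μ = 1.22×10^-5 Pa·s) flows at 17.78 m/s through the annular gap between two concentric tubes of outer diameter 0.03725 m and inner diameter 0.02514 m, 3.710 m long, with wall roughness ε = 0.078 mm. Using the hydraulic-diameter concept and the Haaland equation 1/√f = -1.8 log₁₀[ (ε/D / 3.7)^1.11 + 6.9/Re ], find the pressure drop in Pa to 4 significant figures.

ΔP ≈ 1208 Pa

Hydraulic diameter D_h = 4A/P = D_o - D_i = 0.03725 - 0.02514 = 0.01211 m.
Re = ρVD_h/μ = 0.6488·17.78·0.01211/1.22e-05 = 1.145e+04.
ε/D_h = 7.8e-05/0.01211 = 0.00644; Haaland gives 1/√f = -1.8 log₁₀[0.000865+0.000603] = 5.1, so f = 0.03845.
ΔP = f(L/D_h)(ρV²/2) = 0.03845·3.71/0.01211·102.6 = 1208 Pa.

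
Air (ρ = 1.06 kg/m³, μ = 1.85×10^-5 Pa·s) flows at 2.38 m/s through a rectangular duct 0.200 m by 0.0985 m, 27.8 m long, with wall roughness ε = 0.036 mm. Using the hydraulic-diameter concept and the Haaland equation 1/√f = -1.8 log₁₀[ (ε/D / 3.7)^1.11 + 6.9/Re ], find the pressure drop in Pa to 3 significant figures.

ΔP ≈ 17.0 Pa

Hydraulic diameter D_h = 4A/P = 4·(0.2·0.0985)/(2·(0.2+0.0985)) = 0.0788/0.597 = 0.132 m.
Re = ρVD_h/μ = 1.06·2.38·0.132/1.85e-05 = 1.8e+04.
ε/D_h = 3.6e-05/0.132 = 0.000273; Haaland gives 1/√f = -1.8 log₁₀[2.59e-05+0.000383] = 6.098, so f = 0.02689.
ΔP = f(L/D_h)(ρV²/2) = 0.02689·27.8/0.132·3.002 = 17 Pa.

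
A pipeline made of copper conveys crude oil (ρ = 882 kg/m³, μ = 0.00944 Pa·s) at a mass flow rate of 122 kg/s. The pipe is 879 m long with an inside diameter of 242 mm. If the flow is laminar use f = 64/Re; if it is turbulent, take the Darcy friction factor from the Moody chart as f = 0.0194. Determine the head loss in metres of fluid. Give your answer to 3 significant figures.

h_f ≈ 32.5 m

A = πD²/4 = π(0.242)²/4 = 0.046 m²; mean velocity V = ṁ/(ρA) = 122/(882 · 0.046) = 3.007 m/s.
Reynolds number Re = ρVD/μ = 882 · 3.007 · 0.242 / 0.00944 = 6.8e+04.
Re > 4000 → turbulent; use the Moody-chart value f = 0.0194.
Darcy-Weisbach: ΔP = f(L/D)(ρV²/2) = 0.0194·(879/0.242)·(882·3.007²/2) = 0.0194·3632·3988 = 2.81e+05 Pa.
Head loss h_f = ΔP/(ρg) = 2.81e+05/(882·9.81) = 32.5 m.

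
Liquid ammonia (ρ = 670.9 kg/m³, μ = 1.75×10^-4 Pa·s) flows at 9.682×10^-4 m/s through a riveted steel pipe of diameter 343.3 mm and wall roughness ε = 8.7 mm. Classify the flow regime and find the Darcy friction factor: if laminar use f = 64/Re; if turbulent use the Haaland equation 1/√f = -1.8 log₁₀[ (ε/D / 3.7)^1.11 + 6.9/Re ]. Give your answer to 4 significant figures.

f ≈ 0.05023

Re = ρVD/μ = 670.9·0.0009682·0.3433/0.000175 = 1274.
Re < 2300 → laminar, so f = 64/Re = 0.05023 (roughness is irrelevant in laminar flow).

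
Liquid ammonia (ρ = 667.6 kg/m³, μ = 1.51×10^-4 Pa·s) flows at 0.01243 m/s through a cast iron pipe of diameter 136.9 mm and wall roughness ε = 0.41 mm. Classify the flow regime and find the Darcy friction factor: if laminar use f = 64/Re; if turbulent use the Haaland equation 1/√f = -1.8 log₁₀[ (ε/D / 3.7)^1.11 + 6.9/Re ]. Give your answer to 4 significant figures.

f ≈ 0.03694

Re = ρVD/μ = 667.6·0.01243·0.1369/0.000151 = 7523.
Re > 4000 → turbulent. ε/D = 0.00041/0.1369 = 0.00299; Haaland: 1/√f = -1.8 log₁₀[0.00037 + 0.000917] = 5.203, so f = 0.03694.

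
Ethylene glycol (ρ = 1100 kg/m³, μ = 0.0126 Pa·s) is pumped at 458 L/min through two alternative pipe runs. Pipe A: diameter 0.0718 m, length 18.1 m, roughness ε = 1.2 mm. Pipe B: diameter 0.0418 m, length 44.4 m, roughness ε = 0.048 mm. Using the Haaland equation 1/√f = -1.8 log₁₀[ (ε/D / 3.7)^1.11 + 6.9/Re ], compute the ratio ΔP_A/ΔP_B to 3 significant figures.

ΔP_A/ΔP_B ≈ 0.0479

Pipe A: V = Q/A = 0.007633/0.004049 = 1.885 m/s; Re = 1.182e+04; ε/D = 0.0167; Haaland → f = 0.04892; ΔP_A = f(L/D)(ρV²/2) = 2.411e+04 Pa.
Pipe B: V = Q/A = 0.007633/0.001372 = 5.563 m/s; Re = 2.03e+04; ε/D = 0.00115; Haaland → f = 0.02783; ΔP_B = f(L/D)(ρV²/2) = 5.031e+05 Pa.
ΔP_A/ΔP_B = 2.411e+04/5.031e+05 = 0.0479.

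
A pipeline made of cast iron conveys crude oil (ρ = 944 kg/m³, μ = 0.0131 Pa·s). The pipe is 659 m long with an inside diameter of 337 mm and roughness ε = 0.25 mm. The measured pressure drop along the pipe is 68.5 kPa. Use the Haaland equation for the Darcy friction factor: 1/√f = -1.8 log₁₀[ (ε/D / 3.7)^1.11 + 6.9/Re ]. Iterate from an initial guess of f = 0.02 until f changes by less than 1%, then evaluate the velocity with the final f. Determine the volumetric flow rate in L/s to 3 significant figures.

Rearranging Darcy-Weisbach: V = √(2·ΔP·D/(f·L·ρ)). With ε/D = 0.00025/0.337 = 0.000742, iterate starting from f = 0.02:
  f = 0.02 → V = √(2·6.85e+04·0.337/(0.02·659·944)) = 1.926 m/s; Re = ρVD/μ = 4.678e+04; f → 0.02322
  f = 0.02322 → V = 1.788 m/s; Re = 4.341e+04; f → 0.0235
  f = 0.0235 → V = 1.777 m/s; Re = 4.316e+04; f → 0.02352
Converged (Δf/f < 1%). With the final f = 0.02352: V = √(2·6.85e+04·0.337/(0.02352·659·944)) = 1.776 m/s.
Q = V·A = 1.776·(π/4·0.337²) = 0.1584 m³/s = 158 L/s.

Q ≈ 158 L/s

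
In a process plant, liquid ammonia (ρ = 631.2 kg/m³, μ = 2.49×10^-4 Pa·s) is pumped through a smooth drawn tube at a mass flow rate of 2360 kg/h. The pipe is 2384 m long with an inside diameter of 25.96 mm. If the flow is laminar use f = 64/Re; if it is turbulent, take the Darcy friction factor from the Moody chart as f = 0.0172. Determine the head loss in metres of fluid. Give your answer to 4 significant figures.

ṁ = 2360 kg/h = 2360/3600 = 0.6556 kg/s.
A = πD²/4 = π(0.02596)²/4 = 0.0005293 m²; mean velocity V = ṁ/(ρA) = 0.6556/(631.2 · 0.0005293) = 1.962 m/s.
Reynolds number Re = ρVD/μ = 631.2 · 1.962 · 0.02596 / 0.000249 = 1.291e+05.
Re > 4000 → turbulent; use the Moody-chart value f = 0.0172.
Darcy-Weisbach: ΔP = f(L/D)(ρV²/2) = 0.0172·(2384/0.02596)·(631.2·1.962²/2) = 0.0172·9.183e+04·1215 = 1.919e+06 Pa.
Head loss h_f = ΔP/(ρg) = 1.919e+06/(631.2·9.81) = 310.0 m.

h_f ≈ 310.0 m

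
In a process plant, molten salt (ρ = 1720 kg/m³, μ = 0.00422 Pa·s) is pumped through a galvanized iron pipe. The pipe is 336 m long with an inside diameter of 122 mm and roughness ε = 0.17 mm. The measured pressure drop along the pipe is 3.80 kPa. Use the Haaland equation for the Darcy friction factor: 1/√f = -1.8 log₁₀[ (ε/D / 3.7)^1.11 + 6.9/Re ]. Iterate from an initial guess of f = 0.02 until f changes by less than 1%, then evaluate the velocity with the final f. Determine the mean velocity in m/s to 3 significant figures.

Rearranging Darcy-Weisbach: V = √(2·ΔP·D/(f·L·ρ)). With ε/D = 0.00017/0.122 = 0.00139, iterate starting from f = 0.02:
  f = 0.02 → V = √(2·3800·0.122/(0.02·336·1720)) = 0.2832 m/s; Re = ρVD/μ = 1.408e+04; f → 0.03036
  f = 0.03036 → V = 0.2299 m/s; Re = 1.143e+04; f → 0.03174
  f = 0.03174 → V = 0.2248 m/s; Re = 1.118e+04; f → 0.0319
Converged (Δf/f < 1%). With the final f = 0.0319: V = √(2·3800·0.122/(0.0319·336·1720)) = 0.2243 m/s.

V ≈ 0.224 m/s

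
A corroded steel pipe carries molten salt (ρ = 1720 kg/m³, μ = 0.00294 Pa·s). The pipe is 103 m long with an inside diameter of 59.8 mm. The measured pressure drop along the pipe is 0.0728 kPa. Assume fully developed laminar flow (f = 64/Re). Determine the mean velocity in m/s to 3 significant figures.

V ≈ 0.0269 m/s

For laminar flow, f = 64/Re with Re = ρVD/μ, so Darcy-Weisbach reduces to ΔP = 32μLV/D². Solving for V: V = ΔP·D²/(32μL) = 72.8·(0.0598)²/(32·0.00294·103) = 0.02687 m/s.
Check: Re = ρVD/μ = 1720·0.02687·0.0598/0.00294 = 939.9 < 2300, so the laminar assumption holds.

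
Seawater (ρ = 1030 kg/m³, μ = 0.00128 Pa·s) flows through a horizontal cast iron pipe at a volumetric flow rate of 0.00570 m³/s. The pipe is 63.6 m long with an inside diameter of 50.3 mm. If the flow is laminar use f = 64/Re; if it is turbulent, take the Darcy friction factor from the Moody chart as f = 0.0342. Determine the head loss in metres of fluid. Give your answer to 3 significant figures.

Cross-sectional area A = πD²/4 = π(0.0503)²/4 = 0.001987 m²; mean velocity V = Q/A = 0.0057/0.001987 = 2.868 m/s.
Reynolds number Re = ρVD/μ = 1030 · 2.868 · 0.0503 / 0.00128 = 1.161e+05.
Re > 4000 → turbulent; use the Moody-chart value f = 0.0342.
Darcy-Weisbach: ΔP = f(L/D)(ρV²/2) = 0.0342·(63.6/0.0503)·(1030·2.868²/2) = 0.0342·1264·4237 = 1.832e+05 Pa.
Head loss h_f = ΔP/(ρg) = 1.832e+05/(1030·9.81) = 18.1 m.

h_f ≈ 18.1 m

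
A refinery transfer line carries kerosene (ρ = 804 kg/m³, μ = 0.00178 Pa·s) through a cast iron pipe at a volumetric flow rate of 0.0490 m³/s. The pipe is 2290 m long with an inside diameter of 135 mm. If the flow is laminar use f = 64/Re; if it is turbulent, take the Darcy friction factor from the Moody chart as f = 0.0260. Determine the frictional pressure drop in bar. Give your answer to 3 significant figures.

Cross-sectional area A = πD²/4 = π(0.135)²/4 = 0.01431 m²; mean velocity V = Q/A = 0.049/0.01431 = 3.423 m/s.
Reynolds number Re = ρVD/μ = 804 · 3.423 · 0.135 / 0.00178 = 2.087e+05.
Re > 4000 → turbulent; use the Moody-chart value f = 0.0260.
Darcy-Weisbach: ΔP = f(L/D)(ρV²/2) = 0.026·(2290/0.135)·(804·3.423²/2) = 0.026·1.696e+04·4711 = 2.078e+06 Pa.
ΔP = 2.078e+06 Pa = 20.8 bar.

ΔP ≈ 20.8 bar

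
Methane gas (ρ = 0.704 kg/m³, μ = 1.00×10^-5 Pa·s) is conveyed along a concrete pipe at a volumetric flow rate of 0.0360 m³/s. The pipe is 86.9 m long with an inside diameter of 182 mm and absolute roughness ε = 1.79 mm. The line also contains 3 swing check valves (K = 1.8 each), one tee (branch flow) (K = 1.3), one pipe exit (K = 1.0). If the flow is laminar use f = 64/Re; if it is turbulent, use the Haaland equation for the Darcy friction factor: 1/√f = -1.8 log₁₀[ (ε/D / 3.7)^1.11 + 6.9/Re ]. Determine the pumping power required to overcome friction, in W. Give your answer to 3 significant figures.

P ≈ 0.659 W

Cross-sectional area A = πD²/4 = π(0.182)²/4 = 0.02602 m²; mean velocity V = Q/A = 0.036/0.02602 = 1.384 m/s.
Reynolds number Re = ρVD/μ = 0.704 · 1.384 · 0.182 / 1e-05 = 1.773e+04.
Re > 4000 → turbulent. Relative roughness ε/D = 0.00179/0.182 = 0.00984. Haaland: 1/√f = -1.8 log₁₀[(0.00984/3.7)^1.11 + 6.9/1.773e+04] = -1.8 log₁₀[0.00138 + 0.000389] = 4.952, so f = 0.04078.
Total minor-loss coefficient ΣK = 3·1.8 + 1·1.3 + 1·1 = 7.7.
ΔP = [f·L/D + ΣK]·(ρV²/2) = [0.04078·86.9/0.182 + 7.7]·(0.704·1.384²/2) = [19.47 + 7.7]·0.674 = 18.31 Pa.
Pumping power P = QΔP = 0.036·18.31 = 0.6593 W = 0.659 W.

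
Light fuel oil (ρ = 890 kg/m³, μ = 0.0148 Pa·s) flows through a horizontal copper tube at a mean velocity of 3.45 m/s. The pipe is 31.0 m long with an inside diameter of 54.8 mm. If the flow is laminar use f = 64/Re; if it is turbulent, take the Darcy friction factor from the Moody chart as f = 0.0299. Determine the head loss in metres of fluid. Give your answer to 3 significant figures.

Reynolds number Re = ρVD/μ = 890 · 3.45 · 0.0548 / 0.0148 = 1.137e+04.
Re > 4000 → turbulent; use the Moody-chart value f = 0.0299.
Darcy-Weisbach: ΔP = f(L/D)(ρV²/2) = 0.0299·(31/0.0548)·(890·3.45²/2) = 0.0299·565.7·5297 = 8.959e+04 Pa.
Head loss h_f = ΔP/(ρg) = 8.959e+04/(890·9.81) = 10.3 m.

h_f ≈ 10.3 m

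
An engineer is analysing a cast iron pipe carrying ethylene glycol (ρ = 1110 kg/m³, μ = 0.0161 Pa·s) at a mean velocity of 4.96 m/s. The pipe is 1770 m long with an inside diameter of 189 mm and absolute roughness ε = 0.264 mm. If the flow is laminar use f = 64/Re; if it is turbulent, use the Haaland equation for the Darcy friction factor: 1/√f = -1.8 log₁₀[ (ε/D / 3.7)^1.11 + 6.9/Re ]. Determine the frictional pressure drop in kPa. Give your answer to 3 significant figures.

ΔP ≈ 3090 kPa

Reynolds number Re = ρVD/μ = 1110 · 4.96 · 0.189 / 0.0161 = 6.463e+04.
Re > 4000 → turbulent. Relative roughness ε/D = 0.000264/0.189 = 0.0014. Haaland: 1/√f = -1.8 log₁₀[(0.0014/3.7)^1.11 + 6.9/6.463e+04] = -1.8 log₁₀[0.000159 + 0.000107] = 6.437, so f = 0.02413.
Darcy-Weisbach: ΔP = f(L/D)(ρV²/2) = 0.02413·(1770/0.189)·(1110·4.96²/2) = 0.02413·9365·1.365e+04 = 3.086e+06 Pa.
ΔP = 3.086e+06 Pa = 3090 kPa.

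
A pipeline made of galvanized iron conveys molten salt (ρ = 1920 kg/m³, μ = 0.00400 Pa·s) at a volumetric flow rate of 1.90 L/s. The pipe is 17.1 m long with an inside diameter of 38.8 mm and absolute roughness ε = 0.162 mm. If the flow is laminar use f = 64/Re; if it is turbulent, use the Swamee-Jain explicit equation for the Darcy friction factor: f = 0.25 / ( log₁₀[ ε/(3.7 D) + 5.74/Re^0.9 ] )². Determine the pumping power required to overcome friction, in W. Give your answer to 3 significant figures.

P ≈ 67.2 W

Q = 1.90 L/s = 1.90/1000 = 0.0019 m³/s.
Cross-sectional area A = πD²/4 = π(0.0388)²/4 = 0.001182 m²; mean velocity V = Q/A = 0.0019/0.001182 = 1.607 m/s.
Reynolds number Re = ρVD/μ = 1920 · 1.607 · 0.0388 / 0.004 = 2.993e+04.
Re > 4000 → turbulent. Relative roughness ε/D = 0.000162/0.0388 = 0.00418. Swamee-Jain: f = 0.25/(log₁₀[0.00418/3.7 + 5.74/2.993e+04^0.9])² = 0.25/(log₁₀[0.00113 + 0.000538])² = 0.25/(-2.778)² = 0.03239.
Darcy-Weisbach: ΔP = f(L/D)(ρV²/2) = 0.03239·(17.1/0.0388)·(1920·1.607²/2) = 0.03239·440.7·2479 = 3.538e+04 Pa.
Pumping power P = QΔP = 0.0019·3.538e+04 = 67.23 W = 67.2 W.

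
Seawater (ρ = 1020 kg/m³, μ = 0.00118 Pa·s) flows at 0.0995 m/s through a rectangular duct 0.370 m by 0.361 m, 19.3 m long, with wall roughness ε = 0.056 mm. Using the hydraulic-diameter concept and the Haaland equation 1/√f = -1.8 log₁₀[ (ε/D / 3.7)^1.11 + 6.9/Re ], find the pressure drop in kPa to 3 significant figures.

ΔP ≈ 0.00624 kPa

Hydraulic diameter D_h = 4A/P = 4·(0.37·0.361)/(2·(0.37+0.361)) = 0.5343/1.462 = 0.3654 m.
Re = ρVD_h/μ = 1020·0.0995·0.3654/0.00118 = 3.143e+04.
ε/D_h = 5.6e-05/0.3654 = 0.000153; Haaland gives 1/√f = -1.8 log₁₀[1.36e-05+0.00022] = 6.538, so f = 0.02339.
ΔP = f(L/D_h)(ρV²/2) = 0.02339·19.3/0.3654·5.049 = 6.238 Pa.
ΔP = 0.00624 kPa.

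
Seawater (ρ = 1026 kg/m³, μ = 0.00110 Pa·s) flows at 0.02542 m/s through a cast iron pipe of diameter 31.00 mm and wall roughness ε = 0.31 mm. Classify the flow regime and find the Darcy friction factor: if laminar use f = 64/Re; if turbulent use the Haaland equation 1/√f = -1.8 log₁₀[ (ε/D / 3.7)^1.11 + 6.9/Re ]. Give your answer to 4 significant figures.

Re = ρVD/μ = 1026·0.02542·0.031/0.0011 = 735.
Re < 2300 → laminar, so f = 64/Re = 0.08707 (roughness is irrelevant in laminar flow).

f ≈ 0.08707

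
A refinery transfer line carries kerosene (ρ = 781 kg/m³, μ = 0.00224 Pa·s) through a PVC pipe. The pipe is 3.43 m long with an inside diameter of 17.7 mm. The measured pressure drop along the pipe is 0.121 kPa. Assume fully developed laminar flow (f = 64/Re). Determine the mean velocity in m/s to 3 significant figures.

V ≈ 0.154 m/s

For laminar flow, f = 64/Re with Re = ρVD/μ, so Darcy-Weisbach reduces to ΔP = 32μLV/D². Solving for V: V = ΔP·D²/(32μL) = 121·(0.0177)²/(32·0.00224·3.43) = 0.1542 m/s.
Check: Re = ρVD/μ = 781·0.1542·0.0177/0.00224 = 951.5 < 2300, so the laminar assumption holds.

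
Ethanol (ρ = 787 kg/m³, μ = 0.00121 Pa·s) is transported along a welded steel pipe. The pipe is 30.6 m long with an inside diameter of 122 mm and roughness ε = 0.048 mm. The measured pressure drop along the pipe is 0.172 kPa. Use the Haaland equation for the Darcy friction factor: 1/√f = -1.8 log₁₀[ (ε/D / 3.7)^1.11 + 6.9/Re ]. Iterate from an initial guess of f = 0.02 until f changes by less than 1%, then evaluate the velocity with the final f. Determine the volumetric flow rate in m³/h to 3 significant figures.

Rearranging Darcy-Weisbach: V = √(2·ΔP·D/(f·L·ρ)). With ε/D = 4.8e-05/0.122 = 0.000393, iterate starting from f = 0.02:
  f = 0.02 → V = √(2·172·0.122/(0.02·30.6·787)) = 0.2952 m/s; Re = ρVD/μ = 2.342e+04; f → 0.02553
  f = 0.02553 → V = 0.2613 m/s; Re = 2.073e+04; f → 0.02624
  f = 0.02624 → V = 0.2577 m/s; Re = 2.045e+04; f → 0.02632
Converged (Δf/f < 1%). With the final f = 0.02632: V = √(2·172·0.122/(0.02632·30.6·787)) = 0.2573 m/s.
Q = V·A = 0.2573·(π/4·0.122²) = 0.003008 m³/s = 10.8 m³/h.

Q ≈ 10.8 m³/h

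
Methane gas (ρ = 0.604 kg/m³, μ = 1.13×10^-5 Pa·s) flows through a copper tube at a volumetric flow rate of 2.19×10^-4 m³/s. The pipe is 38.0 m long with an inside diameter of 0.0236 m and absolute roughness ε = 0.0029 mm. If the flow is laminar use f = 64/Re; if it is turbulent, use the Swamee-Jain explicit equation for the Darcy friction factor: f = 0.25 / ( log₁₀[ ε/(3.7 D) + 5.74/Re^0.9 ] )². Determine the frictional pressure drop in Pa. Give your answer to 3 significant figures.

ΔP ≈ 12.4 Pa

Cross-sectional area A = πD²/4 = π(0.0236)²/4 = 0.0004374 m²; mean velocity V = Q/A = 0.000219/0.0004374 = 0.5006 m/s.
Reynolds number Re = ρVD/μ = 0.604 · 0.5006 · 0.0236 / 1.13e-05 = 631.5.
Re < 2300 → laminar flow, so f = 64/Re = 64/631.5 = 0.1013 (the turbulent correlation is not needed).
Darcy-Weisbach: ΔP = f(L/D)(ρV²/2) = 0.1013·(38/0.0236)·(0.604·0.5006²/2) = 0.1013·1610·0.0757 = 12.35 Pa.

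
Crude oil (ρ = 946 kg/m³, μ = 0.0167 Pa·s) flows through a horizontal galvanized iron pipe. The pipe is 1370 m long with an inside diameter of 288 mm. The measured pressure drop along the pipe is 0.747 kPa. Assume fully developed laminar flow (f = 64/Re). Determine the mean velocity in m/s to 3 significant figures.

V ≈ 0.0846 m/s

For laminar flow, f = 64/Re with Re = ρVD/μ, so Darcy-Weisbach reduces to ΔP = 32μLV/D². Solving for V: V = ΔP·D²/(32μL) = 747·(0.288)²/(32·0.0167·1370) = 0.08463 m/s.
Check: Re = ρVD/μ = 946·0.08463·0.288/0.0167 = 1381 < 2300, so the laminar assumption holds.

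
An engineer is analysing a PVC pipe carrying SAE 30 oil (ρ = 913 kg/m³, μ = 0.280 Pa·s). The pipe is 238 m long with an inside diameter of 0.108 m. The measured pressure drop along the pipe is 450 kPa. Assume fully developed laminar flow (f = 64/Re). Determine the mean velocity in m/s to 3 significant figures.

For laminar flow, f = 64/Re with Re = ρVD/μ, so Darcy-Weisbach reduces to ΔP = 32μLV/D². Solving for V: V = ΔP·D²/(32μL) = 4.5e+05·(0.108)²/(32·0.28·238) = 2.461 m/s.
Check: Re = ρVD/μ = 913·2.461·0.108/0.28 = 866.8 < 2300, so the laminar assumption holds.

V ≈ 2.46 m/s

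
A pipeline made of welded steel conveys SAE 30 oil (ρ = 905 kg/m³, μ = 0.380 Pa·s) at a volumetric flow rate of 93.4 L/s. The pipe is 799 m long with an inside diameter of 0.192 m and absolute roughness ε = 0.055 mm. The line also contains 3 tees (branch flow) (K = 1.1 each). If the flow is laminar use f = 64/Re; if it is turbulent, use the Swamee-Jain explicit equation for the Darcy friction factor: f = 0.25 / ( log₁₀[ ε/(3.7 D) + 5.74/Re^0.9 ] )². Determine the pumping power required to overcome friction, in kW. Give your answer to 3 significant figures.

P ≈ 80.9 kW

Q = 93.4 L/s = 93.4/1000 = 0.0934 m³/s.
Cross-sectional area A = πD²/4 = π(0.192)²/4 = 0.02895 m²; mean velocity V = Q/A = 0.0934/0.02895 = 3.226 m/s.
Reynolds number Re = ρVD/μ = 905 · 3.226 · 0.192 / 0.38 = 1475.
Re < 2300 → laminar flow, so f = 64/Re = 64/1475 = 0.04339 (the turbulent correlation is not needed).
Total minor-loss coefficient ΣK = 3·1.1 = 3.3.
ΔP = [f·L/D + ΣK]·(ρV²/2) = [0.04339·799/0.192 + 3.3]·(905·3.226²/2) = [180.6 + 3.3]·4709 = 8.658e+05 Pa.
Pumping power P = QΔP = 0.0934·8.658e+05 = 80860 W = 80.9 kW.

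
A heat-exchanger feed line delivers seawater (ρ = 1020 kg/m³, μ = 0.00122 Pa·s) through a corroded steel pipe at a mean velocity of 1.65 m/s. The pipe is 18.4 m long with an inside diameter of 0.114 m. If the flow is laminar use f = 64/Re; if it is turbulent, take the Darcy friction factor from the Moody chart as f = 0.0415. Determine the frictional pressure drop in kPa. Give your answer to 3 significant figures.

ΔP ≈ 9.30 kPa

Reynolds number Re = ρVD/μ = 1020 · 1.65 · 0.114 / 0.00122 = 1.573e+05.
Re > 4000 → turbulent; use the Moody-chart value f = 0.0415.
Darcy-Weisbach: ΔP = f(L/D)(ρV²/2) = 0.0415·(18.4/0.114)·(1020·1.65²/2) = 0.0415·161.4·1388 = 9300 Pa.
ΔP = 9300 Pa = 9.30 kPa.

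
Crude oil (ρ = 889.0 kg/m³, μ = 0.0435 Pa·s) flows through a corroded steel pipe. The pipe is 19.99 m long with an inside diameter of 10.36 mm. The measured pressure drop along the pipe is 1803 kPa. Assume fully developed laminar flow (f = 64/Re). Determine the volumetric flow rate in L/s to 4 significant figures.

Q ≈ 0.5862 L/s

For laminar flow, f = 64/Re with Re = ρVD/μ, so Darcy-Weisbach reduces to ΔP = 32μLV/D². Solving for V: V = ΔP·D²/(32μL) = 1.803e+06·(0.01036)²/(32·0.0435·19.99) = 6.954 m/s.
Check: Re = ρVD/μ = 889·6.954·0.01036/0.0435 = 1472 < 2300, so the laminar assumption holds.
Q = V·A = 6.954·(π/4·0.01036²) = 0.0005862 m³/s = 0.5862 L/s.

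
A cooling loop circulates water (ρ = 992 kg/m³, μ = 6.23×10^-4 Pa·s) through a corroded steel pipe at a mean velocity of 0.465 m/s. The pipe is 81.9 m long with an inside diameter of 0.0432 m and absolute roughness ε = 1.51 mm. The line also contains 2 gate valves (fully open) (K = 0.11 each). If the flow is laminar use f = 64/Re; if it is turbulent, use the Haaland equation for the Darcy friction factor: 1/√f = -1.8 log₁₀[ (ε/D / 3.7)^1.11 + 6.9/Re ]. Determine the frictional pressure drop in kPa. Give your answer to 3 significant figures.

ΔP ≈ 12.6 kPa

Reynolds number Re = ρVD/μ = 992 · 0.465 · 0.0432 / 0.000623 = 3.199e+04.
Re > 4000 → turbulent. Relative roughness ε/D = 0.00151/0.0432 = 0.035. Haaland: 1/√f = -1.8 log₁₀[(0.035/3.7)^1.11 + 6.9/3.199e+04] = -1.8 log₁₀[0.00566 + 0.000216] = 4.016, so f = 0.062.
Total minor-loss coefficient ΣK = 2·0.11 = 0.22.
ΔP = [f·L/D + ΣK]·(ρV²/2) = [0.062·81.9/0.0432 + 0.22]·(992·0.465²/2) = [117.5 + 0.22]·107.2 = 1.263e+04 Pa.
ΔP = 1.263e+04 Pa = 12.6 kPa.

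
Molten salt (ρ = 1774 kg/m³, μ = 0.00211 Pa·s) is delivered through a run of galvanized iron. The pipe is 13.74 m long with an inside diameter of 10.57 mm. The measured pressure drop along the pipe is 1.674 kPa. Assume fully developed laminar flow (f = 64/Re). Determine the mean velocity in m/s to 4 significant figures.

For laminar flow, f = 64/Re with Re = ρVD/μ, so Darcy-Weisbach reduces to ΔP = 32μLV/D². Solving for V: V = ΔP·D²/(32μL) = 1674·(0.01057)²/(32·0.00211·13.74) = 0.2016 m/s.
Check: Re = ρVD/μ = 1774·0.2016·0.01057/0.00211 = 1792 < 2300, so the laminar assumption holds.

V ≈ 0.2016 m/s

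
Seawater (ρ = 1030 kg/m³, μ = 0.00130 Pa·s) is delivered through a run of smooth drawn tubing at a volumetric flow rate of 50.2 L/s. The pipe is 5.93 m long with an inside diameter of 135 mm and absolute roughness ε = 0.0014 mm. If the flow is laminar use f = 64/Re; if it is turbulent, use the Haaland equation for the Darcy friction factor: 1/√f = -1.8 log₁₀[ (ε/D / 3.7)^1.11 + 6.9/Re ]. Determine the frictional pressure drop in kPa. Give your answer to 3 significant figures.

Q = 50.2 L/s = 50.2/1000 = 0.0502 m³/s.
Cross-sectional area A = πD²/4 = π(0.135)²/4 = 0.01431 m²; mean velocity V = Q/A = 0.0502/0.01431 = 3.507 m/s.
Reynolds number Re = ρVD/μ = 1030 · 3.507 · 0.135 / 0.0013 = 3.751e+05.
Re > 4000 → turbulent. Relative roughness ε/D = 1.4e-06/0.135 = 1.04e-05. Haaland: 1/√f = -1.8 log₁₀[(1.04e-05/3.7)^1.11 + 6.9/3.751e+05] = -1.8 log₁₀[6.87e-07 + 1.84e-05] = 8.495, so f = 0.01386.
Darcy-Weisbach: ΔP = f(L/D)(ρV²/2) = 0.01386·(5.93/0.135)·(1030·3.507²/2) = 0.01386·43.93·6334 = 3856 Pa.
ΔP = 3856 Pa = 3.86 kPa.

ΔP ≈ 3.86 kPa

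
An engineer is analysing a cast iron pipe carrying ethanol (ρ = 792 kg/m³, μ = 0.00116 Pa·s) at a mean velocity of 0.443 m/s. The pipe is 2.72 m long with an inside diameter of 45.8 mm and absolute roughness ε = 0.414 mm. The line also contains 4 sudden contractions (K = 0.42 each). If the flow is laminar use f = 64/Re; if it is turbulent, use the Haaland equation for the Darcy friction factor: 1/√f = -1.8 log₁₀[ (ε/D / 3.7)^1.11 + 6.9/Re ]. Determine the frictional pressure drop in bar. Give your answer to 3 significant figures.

ΔP ≈ 0.00318 bar

Reynolds number Re = ρVD/μ = 792 · 0.443 · 0.0458 / 0.00116 = 1.385e+04.
Re > 4000 → turbulent. Relative roughness ε/D = 0.000414/0.0458 = 0.00904. Haaland: 1/√f = -1.8 log₁₀[(0.00904/3.7)^1.11 + 6.9/1.385e+04] = -1.8 log₁₀[0.00126 + 0.000498] = 4.959, so f = 0.04067.
Total minor-loss coefficient ΣK = 4·0.42 = 1.68.
ΔP = [f·L/D + ΣK]·(ρV²/2) = [0.04067·2.72/0.0458 + 1.68]·(792·0.443²/2) = [2.415 + 1.68]·77.71 = 318.3 Pa.
ΔP = 318.3 Pa = 0.00318 bar.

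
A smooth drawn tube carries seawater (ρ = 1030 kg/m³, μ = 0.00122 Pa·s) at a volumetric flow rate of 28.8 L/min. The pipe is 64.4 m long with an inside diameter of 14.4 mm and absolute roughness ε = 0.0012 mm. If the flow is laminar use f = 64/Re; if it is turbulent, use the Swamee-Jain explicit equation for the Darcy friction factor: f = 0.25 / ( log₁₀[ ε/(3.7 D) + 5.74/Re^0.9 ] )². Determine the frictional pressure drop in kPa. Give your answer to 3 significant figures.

Q = 28.8 L/min = 28.8/60000 = 0.00048 m³/s.
Cross-sectional area A = πD²/4 = π(0.0144)²/4 = 0.0001629 m²; mean velocity V = Q/A = 0.00048/0.0001629 = 2.947 m/s.
Reynolds number Re = ρVD/μ = 1030 · 2.947 · 0.0144 / 0.00122 = 3.583e+04.
Re > 4000 → turbulent. Relative roughness ε/D = 1.2e-06/0.0144 = 8.33e-05. Swamee-Jain: f = 0.25/(log₁₀[8.33e-05/3.7 + 5.74/3.583e+04^0.9])² = 0.25/(log₁₀[2.25e-05 + 0.000457])² = 0.25/(-3.319)² = 0.02269.
Darcy-Weisbach: ΔP = f(L/D)(ρV²/2) = 0.02269·(64.4/0.0144)·(1030·2.947²/2) = 0.02269·4472·4474 = 4.54e+05 Pa.
ΔP = 4.54e+05 Pa = 454 kPa.

ΔP ≈ 454 kPa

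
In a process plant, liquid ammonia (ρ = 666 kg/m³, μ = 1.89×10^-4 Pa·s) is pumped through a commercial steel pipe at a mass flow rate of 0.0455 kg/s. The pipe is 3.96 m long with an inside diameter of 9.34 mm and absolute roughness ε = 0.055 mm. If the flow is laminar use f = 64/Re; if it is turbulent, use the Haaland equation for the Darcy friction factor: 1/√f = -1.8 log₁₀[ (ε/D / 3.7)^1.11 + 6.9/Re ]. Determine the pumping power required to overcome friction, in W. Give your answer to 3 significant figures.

A = πD²/4 = π(0.00934)²/4 = 6.851e-05 m²; mean velocity V = ṁ/(ρA) = 0.0455/(666 · 6.851e-05) = 0.9971 m/s.
Reynolds number Re = ρVD/μ = 666 · 0.9971 · 0.00934 / 0.000189 = 3.282e+04.
Re > 4000 → turbulent. Relative roughness ε/D = 5.5e-05/0.00934 = 0.00589. Haaland: 1/√f = -1.8 log₁₀[(0.00589/3.7)^1.11 + 6.9/3.282e+04] = -1.8 log₁₀[0.000783 + 0.00021] = 5.405, so f = 0.03423.
Darcy-Weisbach: ΔP = f(L/D)(ρV²/2) = 0.03423·(3.96/0.00934)·(666·0.9971²/2) = 0.03423·424·331.1 = 4805 Pa.
Q = ṁ/ρ = 0.0455/666 = 6.832e-05 m³/s.
Pumping power P = QΔP = 6.832e-05·4805 = 0.3283 W = 0.328 W.

P ≈ 0.328 W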